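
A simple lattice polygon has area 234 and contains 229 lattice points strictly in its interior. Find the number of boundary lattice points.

Pick's theorem gives A = I + B/2 − 1, so B = 2(A − I + 1) = 2(234 − 229 + 1) = 12.

12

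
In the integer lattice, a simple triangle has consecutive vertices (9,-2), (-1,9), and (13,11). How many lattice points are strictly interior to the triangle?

Using the shoelace formula, 2A = |(9·9 − (-1)·(-2)) + ((-1)·11 − 13·9) + (13·(-2) − 9·11)| = 174, so the area is 87.
Along each edge there are gcd(|Δx|,|Δy|)+1 lattice points, so counting each shared vertex once the boundary has gcd(10,11) + gcd(14,2) + gcd(4,13) = 1+2+1 = 4.
Pick's theorem gives I = A − B/2 + 1 = 87 − 4/2 + 1 = 86.

86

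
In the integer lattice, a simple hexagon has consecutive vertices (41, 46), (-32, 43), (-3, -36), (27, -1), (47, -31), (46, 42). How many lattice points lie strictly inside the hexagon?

Using the shoelace formula, 2A = |[41·43 − (-32)·46] + [(-32)·(-36) − (-3)·43] + [(-3)·(-1) − 27·(-36)] + [27·(-31) − 47·(-1)] + [47·42 − 46·(-31)] + [46·46 − 41·42]| = 8495, so the area is 8495/2.
Along each edge there are gcd(|Δx|,|Δy|)+1 lattice points, so counting each shared vertex once the boundary has gcd(73,3) + gcd(29,79) + gcd(30,35) + gcd(20,30) + gcd(1,73) + gcd(5,4) = 1+1+5+10+1+1 = 19.
By Pick's theorem A = I + B/2 − 1, so I = 8495/2 − 19/2 + 1 = 4239.

4239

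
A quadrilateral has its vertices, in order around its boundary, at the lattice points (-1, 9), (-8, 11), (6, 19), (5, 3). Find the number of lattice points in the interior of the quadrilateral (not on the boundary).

89

Using the shoelace formula, 2A = |((-1)·11 − (-8)·9) + ((-8)·19 − 6·11) + (6·3 − 5·19) + (5·9 − (-1)·3)| = 186, so the area is 93.
The number of boundary lattice points is Σ gcd(|Δx|,|Δy|) = gcd(7,2) + gcd(14,8) + gcd(1,16) + gcd(6,6) = 1+2+1+6 = 10.
Pick's theorem gives I = A − B/2 + 1 = 93 − 10/2 + 1 = 89.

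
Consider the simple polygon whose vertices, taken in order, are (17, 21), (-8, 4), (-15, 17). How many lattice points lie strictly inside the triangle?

220

By the shoelace formula, twice the signed area is |[17·4 − (-8)·21] + [(-8)·17 − (-15)·4] + [(-15)·21 − 17·17]| = 444, so the area is 222.
Summing gcd(|Δx|,|Δy|) over the edges gives the boundary count: gcd(25,17) + gcd(7,13) + gcd(32,4) = 1+1+4 = 6.
By Pick's theorem A = I + B/2 − 1, so I = 222 − 6/2 + 1 = 220.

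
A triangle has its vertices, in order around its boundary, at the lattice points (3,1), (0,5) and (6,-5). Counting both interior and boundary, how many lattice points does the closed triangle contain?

The shoelace formula gives twice the area as |[3·5 − 0·1] + [0·(-5) − 6·5] + [6·1 − 3·(-5)]| = 6, so the area is 3.
The number of boundary lattice points is Σ gcd(|Δx|,|Δy|) = gcd(3,4) + gcd(6,10) + gcd(3,6) = 1+2+3 = 6.
Pick's theorem gives I = A − B/2 + 1 = 3 − 6/2 + 1 = 1, so the closed region contains I + B = 1 + 6 = 7 lattice points.

7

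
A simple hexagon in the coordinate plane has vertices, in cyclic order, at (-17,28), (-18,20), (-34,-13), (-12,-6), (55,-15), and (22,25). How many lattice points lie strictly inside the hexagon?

2188

By the shoelace formula, twice the signed area is |((-17)·20 − (-18)·28) + ((-18)·(-13) − (-34)·20) + ((-34)·(-6) − (-12)·(-13)) + ((-12)·(-15) − 55·(-6)) + (55·25 − 22·(-15)) + (22·28 − (-17)·25)| = 4382, so the area is 2191.
The number of boundary lattice points is Σ gcd(|Δx|,|Δy|) = gcd(1,8) + gcd(16,33) + gcd(22,7) + gcd(67,9) + gcd(33,40) + gcd(39,3) = 1+1+1+1+1+3 = 8.
By Pick's theorem A = I + B/2 − 1, so I = 2191 − 8/2 + 1 = 2188.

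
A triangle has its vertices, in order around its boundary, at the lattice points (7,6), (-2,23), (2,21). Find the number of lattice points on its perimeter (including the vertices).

8

Along each edge there are gcd(|Δx|,|Δy|)+1 lattice points, so counting each shared vertex once the boundary has gcd(9,17) + gcd(4,2) + gcd(5,15) = 1+2+5 = 8.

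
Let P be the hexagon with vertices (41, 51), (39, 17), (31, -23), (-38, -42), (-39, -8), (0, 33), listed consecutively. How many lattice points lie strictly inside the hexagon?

By the shoelace formula, twice the signed area is |(41·17 − 39·51) + (39·(-23) − 31·17) + (31·(-42) − (-38)·(-23)) + ((-38)·(-8) − (-39)·(-42)) + ((-39)·33 − 0·(-8)) + (0·51 − 41·33)| = 8866, so the area is 4433.
Summing gcd(|Δx|,|Δy|) over the edges gives the boundary count: gcd(2,34) + gcd(8,40) + gcd(69,19) + gcd(1,34) + gcd(39,41) + gcd(41,18) = 2+8+1+1+1+1 = 14.
Pick's theorem gives I = A − B/2 + 1 = 4433 − 14/2 + 1 = 4427.

4427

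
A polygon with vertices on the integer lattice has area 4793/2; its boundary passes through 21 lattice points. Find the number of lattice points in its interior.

2387

From Pick's theorem, I = A − B/2 + 1 = 4793/2 − 21/2 + 1 = 2387.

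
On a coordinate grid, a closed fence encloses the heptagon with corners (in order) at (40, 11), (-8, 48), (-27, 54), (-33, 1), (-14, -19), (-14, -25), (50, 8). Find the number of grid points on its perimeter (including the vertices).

Summing gcd(|Δx|,|Δy|) over the edges gives the boundary count: gcd(48,37) + gcd(19,6) + gcd(6,53) + gcd(19,20) + gcd(0,6) + gcd(64,33) + gcd(10,3) = 1+1+1+1+6+1+1 = 12.

12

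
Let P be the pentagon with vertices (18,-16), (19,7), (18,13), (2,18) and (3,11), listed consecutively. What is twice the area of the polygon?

By the shoelace formula, twice the signed area is |[18·7 − 19·(-16)] + [19·13 − 18·7] + [18·18 − 2·13] + [2·11 − 3·18] + [3·(-16) − 18·11]| = 571, so the area is 571/2.

571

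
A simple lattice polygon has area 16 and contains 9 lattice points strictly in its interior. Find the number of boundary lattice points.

16

Pick's theorem gives A = I + B/2 − 1, so B = 2(A − I + 1) = 2(16 − 9 + 1) = 16.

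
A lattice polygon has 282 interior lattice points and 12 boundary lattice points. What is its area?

Pick's theorem states A = I + B/2 − 1, so A = 282 + 12/2 − 1 = 287.

287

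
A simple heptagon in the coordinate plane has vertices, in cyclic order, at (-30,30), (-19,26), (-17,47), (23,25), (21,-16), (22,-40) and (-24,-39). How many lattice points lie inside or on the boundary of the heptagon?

By the shoelace formula, twice the signed area is |[(-30)·26 − (-19)·30] + [(-19)·47 − (-17)·26] + [(-17)·25 − 23·47] + [23·(-16) − 21·25] + [21·(-40) − 22·(-16)] + [22·(-39) − (-24)·(-40)] + [(-24)·30 − (-30)·(-39)]| = 7256, so the area is 3628.
The number of boundary lattice points is Σ gcd(|Δx|,|Δy|) = gcd(11,4) + gcd(2,21) + gcd(40,22) + gcd(2,41) + gcd(1,24) + gcd(46,1) + gcd(6,69) = 1+1+2+1+1+1+3 = 10.
Pick's theorem gives I = A − B/2 + 1 = 3628 − 10/2 + 1 = 3624, so the closed region contains I + B = 3624 + 10 = 3634 lattice points.

3634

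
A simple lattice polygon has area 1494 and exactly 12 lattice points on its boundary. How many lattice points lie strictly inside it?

1489

Pick's theorem A = I + B/2 − 1 rearranges to I = A − B/2 + 1 = 1494 − 12/2 + 1 = 1489.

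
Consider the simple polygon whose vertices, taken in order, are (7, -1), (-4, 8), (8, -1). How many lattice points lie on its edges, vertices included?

Summing gcd(|Δx|,|Δy|) over the edges gives the boundary count: gcd(11,9) + gcd(12,9) + gcd(1,0) = 1+3+1 = 5.

5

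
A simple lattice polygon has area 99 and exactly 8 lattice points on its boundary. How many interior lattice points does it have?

From Pick's theorem, I = A − B/2 + 1 = 99 − 8/2 + 1 = 96.

96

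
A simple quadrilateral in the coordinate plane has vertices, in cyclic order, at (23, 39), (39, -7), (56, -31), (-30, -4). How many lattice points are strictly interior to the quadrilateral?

The shoelace formula gives twice the area as |(23·(-7) − 39·39) + (39·(-31) − 56·(-7)) + (56·(-4) − (-30)·(-31)) + ((-30)·39 − 23·(-4))| = 4731, so the area is 2365.5.
Along each edge there are gcd(|Δx|,|Δy|)+1 lattice points, so counting each shared vertex once the boundary has gcd(16,46) + gcd(17,24) + gcd(86,27) + gcd(53,43) = 2+1+1+1 = 5.
Pick's theorem gives I = A − B/2 + 1 = 2365.5 − 5/2 + 1 = 2364.

2364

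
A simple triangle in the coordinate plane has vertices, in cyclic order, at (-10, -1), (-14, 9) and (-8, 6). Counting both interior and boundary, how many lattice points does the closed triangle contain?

28

Using the shoelace formula, 2A = |[(-10)·9 − (-14)·(-1)] + [(-14)·6 − (-8)·9] + [(-8)·(-1) − (-10)·6]| = 48, so the area is 24.
Along each edge there are gcd(|Δx|,|Δy|)+1 lattice points, so counting each shared vertex once the boundary has gcd(4,10) + gcd(6,3) + gcd(2,7) = 2+3+1 = 6.
Pick's theorem gives I = A − B/2 + 1 = 24 − 6/2 + 1 = 22, so the closed region contains I + B = 22 + 6 = 28 lattice points.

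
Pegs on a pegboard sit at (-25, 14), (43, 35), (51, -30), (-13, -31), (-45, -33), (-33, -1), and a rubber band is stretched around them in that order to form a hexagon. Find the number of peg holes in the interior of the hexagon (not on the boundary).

4506

The shoelace formula gives twice the area as |((-25)·35 − 43·14) + (43·(-30) − 51·35) + (51·(-31) − (-13)·(-30)) + ((-13)·(-33) − (-45)·(-31)) + ((-45)·(-1) − (-33)·(-33)) + ((-33)·14 − (-25)·(-1))| = 9020, so the area is 4510.
Summing gcd(|Δx|,|Δy|) over the edges gives the boundary count: gcd(68,21) + gcd(8,65) + gcd(64,1) + gcd(32,2) + gcd(12,32) + gcd(8,15) = 1+1+1+2+4+1 = 10.
Pick's theorem gives I = A − B/2 + 1 = 4510 − 10/2 + 1 = 4506.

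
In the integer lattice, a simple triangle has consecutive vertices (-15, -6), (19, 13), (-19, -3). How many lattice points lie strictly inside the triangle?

88

By the shoelace formula, twice the signed area is |((-15)·13 − 19·(-6)) + (19·(-3) − (-19)·13) + ((-19)·(-6) − (-15)·(-3))| = 178, so the area is 89.
Along each edge there are gcd(|Δx|,|Δy|)+1 lattice points, so counting each shared vertex once the boundary has gcd(34,19) + gcd(38,16) + gcd(4,3) = 1+2+1 = 4.
By Pick's theorem A = I + B/2 − 1, so I = 89 − 4/2 + 1 = 88.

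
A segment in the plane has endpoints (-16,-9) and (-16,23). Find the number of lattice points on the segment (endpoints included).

33

The number of lattice points on a segment between lattice points is gcd(|Δx|,|Δy|) + 1 = gcd(0,32) + 1 = 32 + 1 = 33.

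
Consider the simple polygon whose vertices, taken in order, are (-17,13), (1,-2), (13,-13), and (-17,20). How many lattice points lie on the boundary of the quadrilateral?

14

The number of boundary lattice points is Σ gcd(|Δx|,|Δy|) = gcd(18,15) + gcd(12,11) + gcd(30,33) + gcd(0,7) = 3+1+3+7 = 14.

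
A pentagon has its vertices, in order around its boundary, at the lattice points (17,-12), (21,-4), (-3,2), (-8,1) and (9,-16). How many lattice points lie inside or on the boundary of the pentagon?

272

By the shoelace formula, twice the signed area is |(17·(-4) − 21·(-12)) + (21·2 − (-3)·(-4)) + ((-3)·1 − (-8)·2) + ((-8)·(-16) − 9·1) + (9·(-12) − 17·(-16))| = 510, so the area is 255.
Summing gcd(|Δx|,|Δy|) over the edges gives the boundary count: gcd(4,8) + gcd(24,6) + gcd(5,1) + gcd(17,17) + gcd(8,4) = 4+6+1+17+4 = 32.
Pick's theorem gives I = A − B/2 + 1 = 255 − 32/2 + 1 = 240, so the closed region contains I + B = 240 + 32 = 272 lattice points.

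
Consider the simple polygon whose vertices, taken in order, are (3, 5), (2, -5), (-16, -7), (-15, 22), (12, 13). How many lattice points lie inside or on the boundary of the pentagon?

The shoelace formula gives twice the area as |[3·(-5) − 2·5] + [2·(-7) − (-16)·(-5)] + [(-16)·22 − (-15)·(-7)] + [(-15)·13 − 12·22] + [12·5 − 3·13]| = 1014, so the area is 507.
Along each edge there are gcd(|Δx|,|Δy|)+1 lattice points, so counting each shared vertex once the boundary has gcd(1,10) + gcd(18,2) + gcd(1,29) + gcd(27,9) + gcd(9,8) = 1+2+1+9+1 = 14.
Pick's theorem gives I = A − B/2 + 1 = 507 − 14/2 + 1 = 501, so the closed region contains I + B = 501 + 14 = 515 lattice points.

515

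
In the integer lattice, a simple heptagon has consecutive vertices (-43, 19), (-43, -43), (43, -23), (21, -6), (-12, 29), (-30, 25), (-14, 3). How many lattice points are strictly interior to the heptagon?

3445

Using the shoelace formula, 2A = |[(-43)·(-43) − (-43)·19] + [(-43)·(-23) − 43·(-43)] + [43·(-6) − 21·(-23)] + [21·29 − (-12)·(-6)] + [(-12)·25 − (-30)·29] + [(-30)·3 − (-14)·25] + [(-14)·19 − (-43)·3]| = 6959, so the area is 3479.5.
Summing gcd(|Δx|,|Δy|) over the edges gives the boundary count: gcd(0,62) + gcd(86,20) + gcd(22,17) + gcd(33,35) + gcd(18,4) + gcd(16,22) + gcd(29,16) = 62+2+1+1+2+2+1 = 71.
Pick's theorem gives I = A − B/2 + 1 = 3479.5 − 71/2 + 1 = 3445.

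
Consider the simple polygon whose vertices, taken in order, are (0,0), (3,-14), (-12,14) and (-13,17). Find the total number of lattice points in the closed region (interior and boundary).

77

By the shoelace formula, twice the signed area is |[0·(-14) − 3·0] + [3·14 − (-12)·(-14)] + [(-12)·17 − (-13)·14] + [(-13)·0 − 0·17]| = 148, so the area is 74.
Summing gcd(|Δx|,|Δy|) over the edges gives the boundary count: gcd(3,14) + gcd(15,28) + gcd(1,3) + gcd(13,17) = 1+1+1+1 = 4.
Pick's theorem gives I = A − B/2 + 1 = 74 − 4/2 + 1 = 73, so the closed region contains I + B = 73 + 4 = 77 lattice points.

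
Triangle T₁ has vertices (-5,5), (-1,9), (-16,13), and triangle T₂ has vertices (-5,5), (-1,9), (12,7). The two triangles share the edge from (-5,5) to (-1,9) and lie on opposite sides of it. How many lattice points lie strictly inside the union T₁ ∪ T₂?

The union is the simple quadrilateral with vertices (-5,5), (-16,13), (-1,9), (12,7) in order.
Using the shoelace formula, 2A = |[(-5)·13 − (-16)·5] + [(-16)·9 − (-1)·13] + [(-1)·7 − 12·9] + [12·5 − (-5)·7]| = 136, so the area is 68.
Summing gcd(|Δx|,|Δy|) over the edges gives the boundary count: gcd(11,8) + gcd(15,4) + gcd(13,2) + gcd(17,2) = 1+1+1+1 = 4.
By Pick's theorem I = A − B/2 + 1 = 68 − 4/2 + 1 = 67.

67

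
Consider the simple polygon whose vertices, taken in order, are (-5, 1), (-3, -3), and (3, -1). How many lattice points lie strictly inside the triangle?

The shoelace formula gives twice the area as |[(-5)·(-3) − (-3)·1] + [(-3)·(-1) − 3·(-3)] + [3·1 − (-5)·(-1)]| = 28, so the area is 14.
Summing gcd(|Δx|,|Δy|) over the edges gives the boundary count: gcd(2,4) + gcd(6,2) + gcd(8,2) = 2+2+2 = 6.
Pick's theorem gives I = A − B/2 + 1 = 14 − 6/2 + 1 = 12.

12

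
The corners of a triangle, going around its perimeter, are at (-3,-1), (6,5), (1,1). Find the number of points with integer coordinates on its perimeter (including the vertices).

Along each edge there are gcd(|Δx|,|Δy|)+1 lattice points, so counting each shared vertex once the boundary has gcd(9,6) + gcd(5,4) + gcd(4,2) = 3+1+2 = 6.

6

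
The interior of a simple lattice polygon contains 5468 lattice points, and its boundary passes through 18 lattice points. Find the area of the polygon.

5476

By Pick's theorem, A = I + B/2 − 1 = 5468 + 18/2 − 1 = 5476.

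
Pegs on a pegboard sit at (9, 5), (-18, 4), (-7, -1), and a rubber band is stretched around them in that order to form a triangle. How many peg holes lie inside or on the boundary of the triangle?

76

By the shoelace formula, twice the signed area is |[9·4 − (-18)·5] + [(-18)·(-1) − (-7)·4] + [(-7)·5 − 9·(-1)]| = 146, so the area is 73.
The number of boundary lattice points is Σ gcd(|Δx|,|Δy|) = gcd(27,1) + gcd(11,5) + gcd(16,6) = 1+1+2 = 4.
Pick's theorem gives I = A − B/2 + 1 = 73 − 4/2 + 1 = 72, so the closed region contains I + B = 72 + 4 = 76 lattice points.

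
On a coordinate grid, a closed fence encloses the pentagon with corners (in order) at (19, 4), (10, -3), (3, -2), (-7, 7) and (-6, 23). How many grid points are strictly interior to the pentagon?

The shoelace formula gives twice the area as |[19·(-3) − 10·4] + [10·(-2) − 3·(-3)] + [3·7 − (-7)·(-2)] + [(-7)·23 − (-6)·7] + [(-6)·4 − 19·23]| = 681, so the area is 681/2.
Along each edge there are gcd(|Δx|,|Δy|)+1 lattice points, so counting each shared vertex once the boundary has gcd(9,7) + gcd(7,1) + gcd(10,9) + gcd(1,16) + gcd(25,19) = 1+1+1+1+1 = 5.
Pick's theorem gives I = A − B/2 + 1 = 681/2 − 5/2 + 1 = 339.

339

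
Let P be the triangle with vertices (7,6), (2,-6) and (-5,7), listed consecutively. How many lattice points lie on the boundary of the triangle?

3

Summing gcd(|Δx|,|Δy|) over the edges gives the boundary count: gcd(5,12) + gcd(7,13) + gcd(12,1) = 1+1+1 = 3.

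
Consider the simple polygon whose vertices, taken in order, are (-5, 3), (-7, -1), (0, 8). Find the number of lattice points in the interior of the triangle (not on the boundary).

2

By the shoelace formula, twice the signed area is |[(-5)·(-1) − (-7)·3] + [(-7)·8 − 0·(-1)] + [0·3 − (-5)·8]| = 10, so the area is 5.
Summing gcd(|Δx|,|Δy|) over the edges gives the boundary count: gcd(2,4) + gcd(7,9) + gcd(5,5) = 2+1+5 = 8.
Pick's theorem gives I = A − B/2 + 1 = 5 − 8/2 + 1 = 2.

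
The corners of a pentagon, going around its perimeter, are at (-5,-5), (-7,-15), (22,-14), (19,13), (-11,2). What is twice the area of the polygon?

By the shoelace formula, twice the signed area is |[(-5)·(-15) − (-7)·(-5)] + [(-7)·(-14) − 22·(-15)] + [22·13 − 19·(-14)] + [19·2 − (-11)·13] + [(-11)·(-5) − (-5)·2]| = 1266, so the area is 633.

1266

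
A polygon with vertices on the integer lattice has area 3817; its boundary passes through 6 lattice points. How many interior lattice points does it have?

From Pick's theorem, I = A − B/2 + 1 = 3817 − 6/2 + 1 = 3815.

3815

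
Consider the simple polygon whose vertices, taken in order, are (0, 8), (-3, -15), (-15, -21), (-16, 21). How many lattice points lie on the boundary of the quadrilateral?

Along each edge there are gcd(|Δx|,|Δy|)+1 lattice points, so counting each shared vertex once the boundary has gcd(3,23) + gcd(12,6) + gcd(1,42) + gcd(16,13) = 1+6+1+1 = 9.

9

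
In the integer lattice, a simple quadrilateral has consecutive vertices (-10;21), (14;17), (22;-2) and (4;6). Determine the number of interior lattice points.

288

By the shoelace formula, twice the signed area is |((-10)·17 − 14·21) + (14·(-2) − 22·17) + (22·6 − 4·(-2)) + (4·21 − (-10)·6)| = 582, so the area is 291.
Summing gcd(|Δx|,|Δy|) over the edges gives the boundary count: gcd(24,4) + gcd(8,19) + gcd(18,8) + gcd(14,15) = 4+1+2+1 = 8.
By Pick's theorem A = I + B/2 − 1, so I = 291 − 8/2 + 1 = 288.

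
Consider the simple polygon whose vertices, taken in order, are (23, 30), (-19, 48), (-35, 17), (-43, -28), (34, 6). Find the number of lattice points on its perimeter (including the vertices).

10

Along each edge there are gcd(|Δx|,|Δy|)+1 lattice points, so counting each shared vertex once the boundary has gcd(42,18) + gcd(16,31) + gcd(8,45) + gcd(77,34) + gcd(11,24) = 6+1+1+1+1 = 10.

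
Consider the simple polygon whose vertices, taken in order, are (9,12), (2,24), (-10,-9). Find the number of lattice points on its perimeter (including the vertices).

The number of boundary lattice points is Σ gcd(|Δx|,|Δy|) = gcd(7,12) + gcd(12,33) + gcd(19,21) = 1+3+1 = 5.

5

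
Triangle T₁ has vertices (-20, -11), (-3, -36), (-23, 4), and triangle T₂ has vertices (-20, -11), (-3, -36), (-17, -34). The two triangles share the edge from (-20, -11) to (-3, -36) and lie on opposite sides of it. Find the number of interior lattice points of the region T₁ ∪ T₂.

The union is the simple quadrilateral with vertices (-20, -11), (-23, 4), (-3, -36), (-17, -34) in order.
Using the shoelace formula, 2A = |((-20)·4 − (-23)·(-11)) + ((-23)·(-36) − (-3)·4) + ((-3)·(-34) − (-17)·(-36)) + ((-17)·(-11) − (-20)·(-34))| = 496, so the area is 248.
Summing gcd(|Δx|,|Δy|) over the edges gives the boundary count: gcd(3,15) + gcd(20,40) + gcd(14,2) + gcd(3,23) = 3+20+2+1 = 26.
By Pick's theorem I = A − B/2 + 1 = 248 − 26/2 + 1 = 236.

236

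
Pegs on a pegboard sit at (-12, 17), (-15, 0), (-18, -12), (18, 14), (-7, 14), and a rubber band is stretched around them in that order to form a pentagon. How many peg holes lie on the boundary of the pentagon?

32

Along each edge there are gcd(|Δx|,|Δy|)+1 lattice points, so counting each shared vertex once the boundary has gcd(3,17) + gcd(3,12) + gcd(36,26) + gcd(25,0) + gcd(5,3) = 1+3+2+25+1 = 32.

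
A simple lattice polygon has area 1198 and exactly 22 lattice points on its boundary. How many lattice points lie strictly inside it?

1188

From Pick's theorem, I = A − B/2 + 1 = 1198 − 22/2 + 1 = 1188.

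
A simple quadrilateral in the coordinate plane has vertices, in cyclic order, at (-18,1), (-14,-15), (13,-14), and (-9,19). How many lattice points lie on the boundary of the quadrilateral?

Along each edge there are gcd(|Δx|,|Δy|)+1 lattice points, so counting each shared vertex once the boundary has gcd(4,16) + gcd(27,1) + gcd(22,33) + gcd(9,18) = 4+1+11+9 = 25.

25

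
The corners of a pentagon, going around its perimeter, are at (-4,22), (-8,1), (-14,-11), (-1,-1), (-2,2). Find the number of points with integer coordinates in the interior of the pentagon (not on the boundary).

114

Using the shoelace formula, 2A = |[(-4)·1 − (-8)·22] + [(-8)·(-11) − (-14)·1] + [(-14)·(-1) − (-1)·(-11)] + [(-1)·2 − (-2)·(-1)] + [(-2)·22 − (-4)·2]| = 237, so the area is 118.5.
Summing gcd(|Δx|,|Δy|) over the edges gives the boundary count: gcd(4,21) + gcd(6,12) + gcd(13,10) + gcd(1,3) + gcd(2,20) = 1+6+1+1+2 = 11.
By Pick's theorem A = I + B/2 − 1, so I = 118.5 − 11/2 + 1 = 114.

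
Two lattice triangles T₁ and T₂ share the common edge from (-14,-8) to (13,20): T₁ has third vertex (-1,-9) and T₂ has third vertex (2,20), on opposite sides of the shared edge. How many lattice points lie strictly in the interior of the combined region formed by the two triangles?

The union is the simple quadrilateral with vertices (-14,-8), (-1,-9), (13,20), (2,20) in order.
By the shoelace formula, twice the signed area is |((-14)·(-9) − (-1)·(-8)) + ((-1)·20 − 13·(-9)) + (13·20 − 2·20) + (2·(-8) − (-14)·20)| = 699, so the area is 349.5.
Summing gcd(|Δx|,|Δy|) over the edges gives the boundary count: gcd(13,1) + gcd(14,29) + gcd(11,0) + gcd(16,28) = 1+1+11+4 = 17.
By Pick's theorem I = A − B/2 + 1 = 349.5 − 17/2 + 1 = 342.

342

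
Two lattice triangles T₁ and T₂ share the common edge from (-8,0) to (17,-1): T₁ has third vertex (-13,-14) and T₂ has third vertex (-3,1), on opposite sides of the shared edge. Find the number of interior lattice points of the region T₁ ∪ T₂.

191

The union is the simple quadrilateral with vertices (-8,0), (-13,-14), (17,-1), (-3,1) in order.
By the shoelace formula, twice the signed area is |((-8)·(-14) − (-13)·0) + ((-13)·(-1) − 17·(-14)) + (17·1 − (-3)·(-1)) + ((-3)·0 − (-8)·1)| = 385, so the area is 385/2.
Along each edge there are gcd(|Δx|,|Δy|)+1 lattice points, so counting each shared vertex once the boundary has gcd(5,14) + gcd(30,13) + gcd(20,2) + gcd(5,1) = 1+1+2+1 = 5.
By Pick's theorem I = A − B/2 + 1 = 385/2 − 5/2 + 1 = 191.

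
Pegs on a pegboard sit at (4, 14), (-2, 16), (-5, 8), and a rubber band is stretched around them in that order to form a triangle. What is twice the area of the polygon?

By the shoelace formula, twice the signed area is |(4·16 − (-2)·14) + ((-2)·8 − (-5)·16) + ((-5)·14 − 4·8)| = 54, so the area is 27.

54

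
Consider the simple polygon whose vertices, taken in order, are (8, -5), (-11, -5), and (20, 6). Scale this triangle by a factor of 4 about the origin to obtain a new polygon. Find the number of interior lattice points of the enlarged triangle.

Using the shoelace formula, 2A = |[8·(-5) − (-11)·(-5)] + [(-11)·6 − 20·(-5)] + [20·(-5) − 8·6]| = 209, so the area is 209/2.
Along each edge there are gcd(|Δx|,|Δy|)+1 lattice points, so counting each shared vertex once the boundary has gcd(19,0) + gcd(31,11) + gcd(12,11) = 19+1+1 = 21.
Scaling by 4 multiplies the area by 4² = 16 (so the new area is 1672) and multiplies the boundary lattice-point count by 4, giving 84.
By Pick's theorem, the interior count of the dilated polygon is 1672 − 84/2 + 1 = 1631.

1631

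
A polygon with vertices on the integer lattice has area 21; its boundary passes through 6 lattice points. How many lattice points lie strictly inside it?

19

From Pick's theorem, I = A − B/2 + 1 = 21 − 6/2 + 1 = 19.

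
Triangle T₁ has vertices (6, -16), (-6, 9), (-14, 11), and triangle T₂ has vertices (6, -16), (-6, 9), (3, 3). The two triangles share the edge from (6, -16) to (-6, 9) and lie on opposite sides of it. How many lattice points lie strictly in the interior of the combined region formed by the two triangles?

The union is the simple quadrilateral with vertices (6, -16), (-14, 11), (-6, 9), (3, 3) in order.
The shoelace formula gives twice the area as |[6·11 − (-14)·(-16)] + [(-14)·9 − (-6)·11] + [(-6)·3 − 3·9] + [3·(-16) − 6·3]| = 329, so the area is 329/2.
Along each edge there are gcd(|Δx|,|Δy|)+1 lattice points, so counting each shared vertex once the boundary has gcd(20,27) + gcd(8,2) + gcd(9,6) + gcd(3,19) = 1+2+3+1 = 7.
By Pick's theorem I = A − B/2 + 1 = 329/2 − 7/2 + 1 = 162.

162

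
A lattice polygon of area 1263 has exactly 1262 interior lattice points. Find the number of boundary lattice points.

Pick's theorem gives A = I + B/2 − 1, so B = 2(A − I + 1) = 2(1263 − 1262 + 1) = 4.

4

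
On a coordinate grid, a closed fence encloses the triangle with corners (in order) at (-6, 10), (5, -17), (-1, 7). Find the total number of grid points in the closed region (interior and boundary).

56

The shoelace formula gives twice the area as |[(-6)·(-17) − 5·10] + [5·7 − (-1)·(-17)] + [(-1)·10 − (-6)·7]| = 102, so the area is 51.
The number of boundary lattice points is Σ gcd(|Δx|,|Δy|) = gcd(11,27) + gcd(6,24) + gcd(5,3) = 1+6+1 = 8.
Pick's theorem gives I = A − B/2 + 1 = 51 − 8/2 + 1 = 48, so the closed region contains I + B = 48 + 8 = 56 lattice points.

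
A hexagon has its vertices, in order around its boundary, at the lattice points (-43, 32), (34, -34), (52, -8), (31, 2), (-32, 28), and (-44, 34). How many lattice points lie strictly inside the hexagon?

By the shoelace formula, twice the signed area is |[(-43)·(-34) − 34·32] + [34·(-8) − 52·(-34)] + [52·2 − 31·(-8)] + [31·28 − (-32)·2] + [(-32)·34 − (-44)·28] + [(-44)·32 − (-43)·34]| = 3352, so the area is 1676.
Summing gcd(|Δx|,|Δy|) over the edges gives the boundary count: gcd(77,66) + gcd(18,26) + gcd(21,10) + gcd(63,26) + gcd(12,6) + gcd(1,2) = 11+2+1+1+6+1 = 22.
By Pick's theorem A = I + B/2 − 1, so I = 1676 − 22/2 + 1 = 1666.

1666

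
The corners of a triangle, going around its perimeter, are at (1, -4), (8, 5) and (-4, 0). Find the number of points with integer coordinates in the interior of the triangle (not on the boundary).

The shoelace formula gives twice the area as |[1·5 − 8·(-4)] + [8·0 − (-4)·5] + [(-4)·(-4) − 1·0]| = 73, so the area is 73/2.
Summing gcd(|Δx|,|Δy|) over the edges gives the boundary count: gcd(7,9) + gcd(12,5) + gcd(5,4) = 1+1+1 = 3.
Pick's theorem gives I = A − B/2 + 1 = 73/2 − 3/2 + 1 = 36.

36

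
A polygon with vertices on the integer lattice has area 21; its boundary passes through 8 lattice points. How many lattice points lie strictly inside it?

18

From Pick's theorem, I = A − B/2 + 1 = 21 − 8/2 + 1 = 18.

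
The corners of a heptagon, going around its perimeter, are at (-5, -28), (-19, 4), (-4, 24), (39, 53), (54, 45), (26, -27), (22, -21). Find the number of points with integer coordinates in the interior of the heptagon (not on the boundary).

3267

The shoelace formula gives twice the area as |((-5)·4 − (-19)·(-28)) + ((-19)·24 − (-4)·4) + ((-4)·53 − 39·24) + (39·45 − 54·53) + (54·(-27) − 26·45) + (26·(-21) − 22·(-27)) + (22·(-28) − (-5)·(-21))| = 6548, so the area is 3274.
Summing gcd(|Δx|,|Δy|) over the edges gives the boundary count: gcd(14,32) + gcd(15,20) + gcd(43,29) + gcd(15,8) + gcd(28,72) + gcd(4,6) + gcd(27,7) = 2+5+1+1+4+2+1 = 16.
By Pick's theorem A = I + B/2 − 1, so I = 3274 − 16/2 + 1 = 3267.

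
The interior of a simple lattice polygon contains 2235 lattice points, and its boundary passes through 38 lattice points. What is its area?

2253

Pick's theorem states A = I + B/2 − 1, so A = 2235 + 38/2 − 1 = 2253.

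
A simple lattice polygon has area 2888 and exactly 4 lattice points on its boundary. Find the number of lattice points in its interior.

2887

From Pick's theorem, I = A − B/2 + 1 = 2888 − 4/2 + 1 = 2887.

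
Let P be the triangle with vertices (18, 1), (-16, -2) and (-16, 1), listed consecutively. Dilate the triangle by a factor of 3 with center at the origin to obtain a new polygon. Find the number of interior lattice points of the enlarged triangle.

By the shoelace formula, twice the signed area is |[18·(-2) − (-16)·1] + [(-16)·1 − (-16)·(-2)] + [(-16)·1 − 18·1]| = 102, so the area is 51.
Along each edge there are gcd(|Δx|,|Δy|)+1 lattice points, so counting each shared vertex once the boundary has gcd(34,3) + gcd(0,3) + gcd(34,0) = 1+3+34 = 38.
Scaling by 3 multiplies the area by 3² = 9 (so the new area is 459) and multiplies the boundary lattice-point count by 3, giving 114.
By Pick's theorem, the interior count of the dilated polygon is 459 − 114/2 + 1 = 403.

403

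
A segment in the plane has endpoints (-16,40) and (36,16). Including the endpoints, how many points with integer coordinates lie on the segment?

The number of lattice points on a segment between lattice points is gcd(|Δx|,|Δy|) + 1 = gcd(52,24) + 1 = 4 + 1 = 5.

5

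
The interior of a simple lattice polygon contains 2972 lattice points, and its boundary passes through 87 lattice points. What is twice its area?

Pick's theorem states A = I + B/2 − 1, so A = 2972 + 87/2 − 1 = 6029/2.
Hence 2A = 6029.

6029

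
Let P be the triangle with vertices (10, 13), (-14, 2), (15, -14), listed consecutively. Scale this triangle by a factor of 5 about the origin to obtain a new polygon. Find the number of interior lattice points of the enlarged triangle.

The shoelace formula gives twice the area as |[10·2 − (-14)·13] + [(-14)·(-14) − 15·2] + [15·13 − 10·(-14)]| = 703, so the area is 351.5.
Along each edge there are gcd(|Δx|,|Δy|)+1 lattice points, so counting each shared vertex once the boundary has gcd(24,11) + gcd(29,16) + gcd(5,27) = 1+1+1 = 3.
Scaling by 5 multiplies the area by 5² = 25 (so the new area is 17575/2) and multiplies the boundary lattice-point count by 5, giving 15.
By Pick's theorem, the interior count of the dilated polygon is 17575/2 − 15/2 + 1 = 8781.

8781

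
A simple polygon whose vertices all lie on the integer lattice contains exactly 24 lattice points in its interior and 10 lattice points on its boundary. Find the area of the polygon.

Pick's theorem states A = I + B/2 − 1, so A = 24 + 10/2 − 1 = 28.

28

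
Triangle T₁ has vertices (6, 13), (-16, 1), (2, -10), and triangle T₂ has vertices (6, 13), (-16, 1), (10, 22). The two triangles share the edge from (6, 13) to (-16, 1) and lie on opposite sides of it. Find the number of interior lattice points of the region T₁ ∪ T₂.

The union is the simple quadrilateral with vertices (6, 13), (2, -10), (-16, 1), (10, 22) in order.
The shoelace formula gives twice the area as |(6·(-10) − 2·13) + (2·1 − (-16)·(-10)) + ((-16)·22 − 10·1) + (10·13 − 6·22)| = 608, so the area is 304.
Summing gcd(|Δx|,|Δy|) over the edges gives the boundary count: gcd(4,23) + gcd(18,11) + gcd(26,21) + gcd(4,9) = 1+1+1+1 = 4.
By Pick's theorem I = A − B/2 + 1 = 304 − 4/2 + 1 = 303.

303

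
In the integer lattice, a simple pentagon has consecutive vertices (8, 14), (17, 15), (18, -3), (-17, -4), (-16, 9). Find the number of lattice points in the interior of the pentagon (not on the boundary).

536

The shoelace formula gives twice the area as |[8·15 − 17·14] + [17·(-3) − 18·15] + [18·(-4) − (-17)·(-3)] + [(-17)·9 − (-16)·(-4)] + [(-16)·14 − 8·9]| = 1075, so the area is 1075/2.
The number of boundary lattice points is Σ gcd(|Δx|,|Δy|) = gcd(9,1) + gcd(1,18) + gcd(35,1) + gcd(1,13) + gcd(24,5) = 1+1+1+1+1 = 5.
By Pick's theorem A = I + B/2 − 1, so I = 1075/2 − 5/2 + 1 = 536.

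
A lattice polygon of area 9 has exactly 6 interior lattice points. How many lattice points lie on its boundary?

8

Pick's theorem gives A = I + B/2 − 1, so B = 2(A − I + 1) = 2(9 − 6 + 1) = 8.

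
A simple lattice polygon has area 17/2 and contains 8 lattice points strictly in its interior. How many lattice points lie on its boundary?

3

Pick's theorem gives A = I + B/2 − 1, so B = 2(A − I + 1) = 2(17/2 − 8 + 1) = 3.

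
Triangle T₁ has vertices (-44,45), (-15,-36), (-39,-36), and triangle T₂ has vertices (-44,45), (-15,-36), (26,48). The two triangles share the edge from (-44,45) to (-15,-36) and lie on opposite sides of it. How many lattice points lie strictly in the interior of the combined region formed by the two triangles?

3838

The union is the simple quadrilateral with vertices (-44,45), (-39,-36), (-15,-36), (26,48) in order.
Using the shoelace formula, 2A = |((-44)·(-36) − (-39)·45) + ((-39)·(-36) − (-15)·(-36)) + ((-15)·48 − 26·(-36)) + (26·45 − (-44)·48)| = 7701, so the area is 3850.5.
The number of boundary lattice points is Σ gcd(|Δx|,|Δy|) = gcd(5,81) + gcd(24,0) + gcd(41,84) + gcd(70,3) = 1+24+1+1 = 27.
By Pick's theorem I = A − B/2 + 1 = 3850.5 − 27/2 + 1 = 3838.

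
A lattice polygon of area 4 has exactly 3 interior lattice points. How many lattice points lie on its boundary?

Pick's theorem gives A = I + B/2 − 1, so B = 2(A − I + 1) = 2(4 − 3 + 1) = 4.

4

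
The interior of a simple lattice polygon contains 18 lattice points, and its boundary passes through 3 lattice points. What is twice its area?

By Pick's theorem, A = I + B/2 − 1 = 18 + 3/2 − 1 = 37/2.
Hence 2A = 37.

37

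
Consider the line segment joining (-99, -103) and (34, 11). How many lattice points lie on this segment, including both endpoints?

20

The number of lattice points on a segment between lattice points is gcd(|Δx|,|Δy|) + 1 = gcd(133,114) + 1 = 19 + 1 = 20.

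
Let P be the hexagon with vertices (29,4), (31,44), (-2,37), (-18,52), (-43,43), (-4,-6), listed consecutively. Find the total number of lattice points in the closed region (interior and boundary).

2504

By the shoelace formula, twice the signed area is |[29·44 − 31·4] + [31·37 − (-2)·44] + [(-2)·52 − (-18)·37] + [(-18)·43 − (-43)·52] + [(-43)·(-6) − (-4)·43] + [(-4)·4 − 29·(-6)]| = 4999, so the area is 2499.5.
Along each edge there are gcd(|Δx|,|Δy|)+1 lattice points, so counting each shared vertex once the boundary has gcd(2,40) + gcd(33,7) + gcd(16,15) + gcd(25,9) + gcd(39,49) + gcd(33,10) = 2+1+1+1+1+1 = 7.
Pick's theorem gives I = A − B/2 + 1 = 2499.5 − 7/2 + 1 = 2497, so the closed region contains I + B = 2497 + 7 = 2504 lattice points.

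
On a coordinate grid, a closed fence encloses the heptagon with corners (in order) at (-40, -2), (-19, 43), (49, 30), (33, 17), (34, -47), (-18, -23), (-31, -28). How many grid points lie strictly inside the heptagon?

4803

Using the shoelace formula, 2A = |((-40)·43 − (-19)·(-2)) + ((-19)·30 − 49·43) + (49·17 − 33·30) + (33·(-47) − 34·17) + (34·(-23) − (-18)·(-47)) + ((-18)·(-28) − (-31)·(-23)) + ((-31)·(-2) − (-40)·(-28))| = 9616, so the area is 4808.
Along each edge there are gcd(|Δx|,|Δy|)+1 lattice points, so counting each shared vertex once the boundary has gcd(21,45) + gcd(68,13) + gcd(16,13) + gcd(1,64) + gcd(52,24) + gcd(13,5) + gcd(9,26) = 3+1+1+1+4+1+1 = 12.
Pick's theorem gives I = A − B/2 + 1 = 4808 − 12/2 + 1 = 4803.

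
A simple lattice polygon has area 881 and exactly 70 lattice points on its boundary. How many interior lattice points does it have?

847

Pick's theorem A = I + B/2 − 1 rearranges to I = A − B/2 + 1 = 881 − 70/2 + 1 = 847.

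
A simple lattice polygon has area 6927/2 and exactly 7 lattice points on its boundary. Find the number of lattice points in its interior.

3461

Pick's theorem A = I + B/2 − 1 rearranges to I = A − B/2 + 1 = 6927/2 − 7/2 + 1 = 3461.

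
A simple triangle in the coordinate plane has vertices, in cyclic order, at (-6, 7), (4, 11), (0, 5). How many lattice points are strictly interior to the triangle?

By the shoelace formula, twice the signed area is |((-6)·11 − 4·7) + (4·5 − 0·11) + (0·7 − (-6)·5)| = 44, so the area is 22.
Along each edge there are gcd(|Δx|,|Δy|)+1 lattice points, so counting each shared vertex once the boundary has gcd(10,4) + gcd(4,6) + gcd(6,2) = 2+2+2 = 6.
By Pick's theorem A = I + B/2 − 1, so I = 22 − 6/2 + 1 = 20.

20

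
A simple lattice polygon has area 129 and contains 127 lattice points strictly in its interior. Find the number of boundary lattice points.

Pick's theorem gives A = I + B/2 − 1, so B = 2(A − I + 1) = 2(129 − 127 + 1) = 6.

6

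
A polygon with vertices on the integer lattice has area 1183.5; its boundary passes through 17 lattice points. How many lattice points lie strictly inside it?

1176

From Pick's theorem, I = A − B/2 + 1 = 1183.5 − 17/2 + 1 = 1176.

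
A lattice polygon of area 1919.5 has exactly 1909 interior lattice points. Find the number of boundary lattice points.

23

Pick's theorem gives A = I + B/2 − 1, so B = 2(A − I + 1) = 2(1919.5 − 1909 + 1) = 23.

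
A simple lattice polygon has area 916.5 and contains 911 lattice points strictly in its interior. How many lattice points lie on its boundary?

Pick's theorem gives A = I + B/2 − 1, so B = 2(A − I + 1) = 2(916.5 − 911 + 1) = 13.

13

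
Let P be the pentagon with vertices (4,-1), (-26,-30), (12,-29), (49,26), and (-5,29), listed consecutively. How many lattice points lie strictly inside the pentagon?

2067

Using the shoelace formula, 2A = |(4·(-30) − (-26)·(-1)) + ((-26)·(-29) − 12·(-30)) + (12·26 − 49·(-29)) + (49·29 − (-5)·26) + ((-5)·(-1) − 4·29)| = 4141, so the area is 2070.5.
Summing gcd(|Δx|,|Δy|) over the edges gives the boundary count: gcd(30,29) + gcd(38,1) + gcd(37,55) + gcd(54,3) + gcd(9,30) = 1+1+1+3+3 = 9.
By Pick's theorem A = I + B/2 − 1, so I = 2070.5 − 9/2 + 1 = 2067.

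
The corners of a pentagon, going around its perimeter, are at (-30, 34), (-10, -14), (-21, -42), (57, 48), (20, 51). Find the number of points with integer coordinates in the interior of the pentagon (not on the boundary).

3209

By the shoelace formula, twice the signed area is |((-30)·(-14) − (-10)·34) + ((-10)·(-42) − (-21)·(-14)) + ((-21)·48 − 57·(-42)) + (57·51 − 20·48) + (20·34 − (-30)·51)| = 6429, so the area is 6429/2.
The number of boundary lattice points is Σ gcd(|Δx|,|Δy|) = gcd(20,48) + gcd(11,28) + gcd(78,90) + gcd(37,3) + gcd(50,17) = 4+1+6+1+1 = 13.
Pick's theorem gives I = A − B/2 + 1 = 6429/2 − 13/2 + 1 = 3209.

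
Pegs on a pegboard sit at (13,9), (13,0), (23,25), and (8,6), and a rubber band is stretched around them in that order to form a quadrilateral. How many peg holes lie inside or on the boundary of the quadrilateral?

Using the shoelace formula, 2A = |(13·0 − 13·9) + (13·25 − 23·0) + (23·6 − 8·25) + (8·9 − 13·6)| = 140, so the area is 70.
Along each edge there are gcd(|Δx|,|Δy|)+1 lattice points, so counting each shared vertex once the boundary has gcd(0,9) + gcd(10,25) + gcd(15,19) + gcd(5,3) = 9+5+1+1 = 16.
Pick's theorem gives I = A − B/2 + 1 = 70 − 16/2 + 1 = 63, so the closed region contains I + B = 63 + 16 = 79 lattice points.

79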